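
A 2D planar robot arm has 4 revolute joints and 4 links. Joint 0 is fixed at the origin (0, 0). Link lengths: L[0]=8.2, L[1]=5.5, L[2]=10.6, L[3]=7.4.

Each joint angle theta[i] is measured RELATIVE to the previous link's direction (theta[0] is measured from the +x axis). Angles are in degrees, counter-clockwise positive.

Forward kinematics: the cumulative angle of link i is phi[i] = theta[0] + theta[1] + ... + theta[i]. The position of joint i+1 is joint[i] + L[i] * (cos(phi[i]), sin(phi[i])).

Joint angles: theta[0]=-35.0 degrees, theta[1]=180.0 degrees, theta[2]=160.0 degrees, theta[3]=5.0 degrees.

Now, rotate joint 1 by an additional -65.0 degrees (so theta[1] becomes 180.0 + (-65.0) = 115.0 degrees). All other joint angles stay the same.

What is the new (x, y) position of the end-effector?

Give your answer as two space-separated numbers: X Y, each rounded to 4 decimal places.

Answer: -0.7553 -15.1734

Derivation:
joint[0] = (0.0000, 0.0000)  (base)
link 0: phi[0] = -35 = -35 deg
  cos(-35 deg) = 0.8192, sin(-35 deg) = -0.5736
  joint[1] = (0.0000, 0.0000) + 8.2 * (0.8192, -0.5736) = (0.0000 + 6.7170, 0.0000 + -4.7033) = (6.7170, -4.7033)
link 1: phi[1] = -35 + 115 = 80 deg
  cos(80 deg) = 0.1736, sin(80 deg) = 0.9848
  joint[2] = (6.7170, -4.7033) + 5.5 * (0.1736, 0.9848) = (6.7170 + 0.9551, -4.7033 + 5.4164) = (7.6721, 0.7131)
link 2: phi[2] = -35 + 115 + 160 = 240 deg
  cos(240 deg) = -0.5000, sin(240 deg) = -0.8660
  joint[3] = (7.6721, 0.7131) + 10.6 * (-0.5000, -0.8660) = (7.6721 + -5.3000, 0.7131 + -9.1799) = (2.3721, -8.4668)
link 3: phi[3] = -35 + 115 + 160 + 5 = 245 deg
  cos(245 deg) = -0.4226, sin(245 deg) = -0.9063
  joint[4] = (2.3721, -8.4668) + 7.4 * (-0.4226, -0.9063) = (2.3721 + -3.1274, -8.4668 + -6.7067) = (-0.7553, -15.1734)
End effector: (-0.7553, -15.1734)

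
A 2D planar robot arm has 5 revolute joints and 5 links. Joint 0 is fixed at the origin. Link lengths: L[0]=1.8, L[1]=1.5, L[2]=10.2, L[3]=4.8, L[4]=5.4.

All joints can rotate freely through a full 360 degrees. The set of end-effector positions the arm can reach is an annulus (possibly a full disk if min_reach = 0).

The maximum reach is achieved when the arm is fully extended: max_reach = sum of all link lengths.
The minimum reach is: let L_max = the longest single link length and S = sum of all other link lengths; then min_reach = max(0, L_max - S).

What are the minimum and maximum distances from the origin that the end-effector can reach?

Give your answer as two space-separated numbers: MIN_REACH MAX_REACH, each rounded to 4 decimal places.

Answer: 0.0000 23.7000

Derivation:
Link lengths: [1.8, 1.5, 10.2, 4.8, 5.4]
max_reach = 1.8 + 1.5 + 10.2 + 4.8 + 5.4 = 23.7
L_max = max([1.8, 1.5, 10.2, 4.8, 5.4]) = 10.2
S (sum of others) = 23.7 - 10.2 = 13.5
min_reach = max(0, 10.2 - 13.5) = max(0, -3.3) = 0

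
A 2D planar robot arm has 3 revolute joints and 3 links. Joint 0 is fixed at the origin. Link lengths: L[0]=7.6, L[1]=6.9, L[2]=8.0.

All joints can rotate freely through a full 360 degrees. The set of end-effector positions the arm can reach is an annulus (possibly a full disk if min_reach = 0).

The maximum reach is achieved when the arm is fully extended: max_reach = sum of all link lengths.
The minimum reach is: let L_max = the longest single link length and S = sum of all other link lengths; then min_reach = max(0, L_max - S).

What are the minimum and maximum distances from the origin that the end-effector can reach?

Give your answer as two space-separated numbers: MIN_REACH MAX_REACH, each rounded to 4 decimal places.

Link lengths: [7.6, 6.9, 8.0]
max_reach = 7.6 + 6.9 + 8 = 22.5
L_max = max([7.6, 6.9, 8.0]) = 8
S (sum of others) = 22.5 - 8 = 14.5
min_reach = max(0, 8 - 14.5) = max(0, -6.5) = 0

Answer: 0.0000 22.5000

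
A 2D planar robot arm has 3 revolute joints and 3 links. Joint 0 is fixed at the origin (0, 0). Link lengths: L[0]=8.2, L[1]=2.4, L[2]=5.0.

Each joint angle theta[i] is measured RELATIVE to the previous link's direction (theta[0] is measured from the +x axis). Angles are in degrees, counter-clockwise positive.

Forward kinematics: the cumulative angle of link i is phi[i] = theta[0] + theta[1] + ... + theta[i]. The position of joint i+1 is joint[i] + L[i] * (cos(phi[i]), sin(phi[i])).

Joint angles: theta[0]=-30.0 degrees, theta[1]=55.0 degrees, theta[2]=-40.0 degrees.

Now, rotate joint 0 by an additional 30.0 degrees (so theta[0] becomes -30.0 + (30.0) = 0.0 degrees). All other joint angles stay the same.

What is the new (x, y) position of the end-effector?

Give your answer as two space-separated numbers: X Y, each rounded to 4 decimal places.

joint[0] = (0.0000, 0.0000)  (base)
link 0: phi[0] = 0 = 0 deg
  cos(0 deg) = 1.0000, sin(0 deg) = 0.0000
  joint[1] = (0.0000, 0.0000) + 8.2 * (1.0000, 0.0000) = (0.0000 + 8.2000, 0.0000 + 0.0000) = (8.2000, 0.0000)
link 1: phi[1] = 0 + 55 = 55 deg
  cos(55 deg) = 0.5736, sin(55 deg) = 0.8192
  joint[2] = (8.2000, 0.0000) + 2.4 * (0.5736, 0.8192) = (8.2000 + 1.3766, 0.0000 + 1.9660) = (9.5766, 1.9660)
link 2: phi[2] = 0 + 55 + -40 = 15 deg
  cos(15 deg) = 0.9659, sin(15 deg) = 0.2588
  joint[3] = (9.5766, 1.9660) + 5 * (0.9659, 0.2588) = (9.5766 + 4.8296, 1.9660 + 1.2941) = (14.4062, 3.2601)
End effector: (14.4062, 3.2601)

Answer: 14.4062 3.2601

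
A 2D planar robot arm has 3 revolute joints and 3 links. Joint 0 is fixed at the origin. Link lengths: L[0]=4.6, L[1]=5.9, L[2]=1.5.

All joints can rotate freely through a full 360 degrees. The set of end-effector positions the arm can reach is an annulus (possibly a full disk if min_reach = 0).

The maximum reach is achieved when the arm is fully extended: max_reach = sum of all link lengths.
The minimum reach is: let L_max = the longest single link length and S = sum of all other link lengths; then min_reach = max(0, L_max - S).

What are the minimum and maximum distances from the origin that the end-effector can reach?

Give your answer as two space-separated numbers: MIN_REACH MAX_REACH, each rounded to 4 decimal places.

Answer: 0.0000 12.0000

Derivation:
Link lengths: [4.6, 5.9, 1.5]
max_reach = 4.6 + 5.9 + 1.5 = 12
L_max = max([4.6, 5.9, 1.5]) = 5.9
S (sum of others) = 12 - 5.9 = 6.1
min_reach = max(0, 5.9 - 6.1) = max(0, -0.2) = 0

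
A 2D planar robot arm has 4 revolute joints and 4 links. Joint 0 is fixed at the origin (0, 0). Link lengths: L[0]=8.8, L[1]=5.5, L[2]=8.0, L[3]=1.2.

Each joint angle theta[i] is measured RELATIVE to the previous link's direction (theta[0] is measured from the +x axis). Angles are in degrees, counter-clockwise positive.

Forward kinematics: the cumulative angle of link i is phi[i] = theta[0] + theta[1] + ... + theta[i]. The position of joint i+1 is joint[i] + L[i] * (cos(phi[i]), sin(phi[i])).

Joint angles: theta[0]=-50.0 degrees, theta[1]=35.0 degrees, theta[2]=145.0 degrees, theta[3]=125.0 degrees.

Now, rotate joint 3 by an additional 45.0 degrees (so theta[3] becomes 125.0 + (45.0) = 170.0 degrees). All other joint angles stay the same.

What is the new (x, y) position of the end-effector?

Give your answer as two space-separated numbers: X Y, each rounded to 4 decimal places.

joint[0] = (0.0000, 0.0000)  (base)
link 0: phi[0] = -50 = -50 deg
  cos(-50 deg) = 0.6428, sin(-50 deg) = -0.7660
  joint[1] = (0.0000, 0.0000) + 8.8 * (0.6428, -0.7660) = (0.0000 + 5.6565, 0.0000 + -6.7412) = (5.6565, -6.7412)
link 1: phi[1] = -50 + 35 = -15 deg
  cos(-15 deg) = 0.9659, sin(-15 deg) = -0.2588
  joint[2] = (5.6565, -6.7412) + 5.5 * (0.9659, -0.2588) = (5.6565 + 5.3126, -6.7412 + -1.4235) = (10.9691, -8.1647)
link 2: phi[2] = -50 + 35 + 145 = 130 deg
  cos(130 deg) = -0.6428, sin(130 deg) = 0.7660
  joint[3] = (10.9691, -8.1647) + 8 * (-0.6428, 0.7660) = (10.9691 + -5.1423, -8.1647 + 6.1284) = (5.8268, -2.0363)
link 3: phi[3] = -50 + 35 + 145 + 170 = 300 deg
  cos(300 deg) = 0.5000, sin(300 deg) = -0.8660
  joint[4] = (5.8268, -2.0363) + 1.2 * (0.5000, -0.8660) = (5.8268 + 0.6000, -2.0363 + -1.0392) = (6.4268, -3.0756)
End effector: (6.4268, -3.0756)

Answer: 6.4268 -3.0756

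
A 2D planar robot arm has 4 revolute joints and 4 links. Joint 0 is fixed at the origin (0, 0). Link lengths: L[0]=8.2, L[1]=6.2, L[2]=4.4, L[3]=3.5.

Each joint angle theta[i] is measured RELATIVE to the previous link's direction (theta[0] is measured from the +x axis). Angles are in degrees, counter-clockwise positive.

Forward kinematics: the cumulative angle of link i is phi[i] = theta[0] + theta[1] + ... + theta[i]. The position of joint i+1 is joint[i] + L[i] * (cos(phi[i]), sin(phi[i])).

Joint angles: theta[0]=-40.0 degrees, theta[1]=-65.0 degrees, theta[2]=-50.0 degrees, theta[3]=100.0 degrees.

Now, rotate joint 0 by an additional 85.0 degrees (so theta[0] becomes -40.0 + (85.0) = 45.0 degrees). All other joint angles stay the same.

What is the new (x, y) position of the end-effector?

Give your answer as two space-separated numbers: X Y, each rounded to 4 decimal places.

joint[0] = (0.0000, 0.0000)  (base)
link 0: phi[0] = 45 = 45 deg
  cos(45 deg) = 0.7071, sin(45 deg) = 0.7071
  joint[1] = (0.0000, 0.0000) + 8.2 * (0.7071, 0.7071) = (0.0000 + 5.7983, 0.0000 + 5.7983) = (5.7983, 5.7983)
link 1: phi[1] = 45 + -65 = -20 deg
  cos(-20 deg) = 0.9397, sin(-20 deg) = -0.3420
  joint[2] = (5.7983, 5.7983) + 6.2 * (0.9397, -0.3420) = (5.7983 + 5.8261, 5.7983 + -2.1205) = (11.6244, 3.6778)
link 2: phi[2] = 45 + -65 + -50 = -70 deg
  cos(-70 deg) = 0.3420, sin(-70 deg) = -0.9397
  joint[3] = (11.6244, 3.6778) + 4.4 * (0.3420, -0.9397) = (11.6244 + 1.5049, 3.6778 + -4.1346) = (13.1293, -0.4569)
link 3: phi[3] = 45 + -65 + -50 + 100 = 30 deg
  cos(30 deg) = 0.8660, sin(30 deg) = 0.5000
  joint[4] = (13.1293, -0.4569) + 3.5 * (0.8660, 0.5000) = (13.1293 + 3.0311, -0.4569 + 1.7500) = (16.1603, 1.2931)
End effector: (16.1603, 1.2931)

Answer: 16.1603 1.2931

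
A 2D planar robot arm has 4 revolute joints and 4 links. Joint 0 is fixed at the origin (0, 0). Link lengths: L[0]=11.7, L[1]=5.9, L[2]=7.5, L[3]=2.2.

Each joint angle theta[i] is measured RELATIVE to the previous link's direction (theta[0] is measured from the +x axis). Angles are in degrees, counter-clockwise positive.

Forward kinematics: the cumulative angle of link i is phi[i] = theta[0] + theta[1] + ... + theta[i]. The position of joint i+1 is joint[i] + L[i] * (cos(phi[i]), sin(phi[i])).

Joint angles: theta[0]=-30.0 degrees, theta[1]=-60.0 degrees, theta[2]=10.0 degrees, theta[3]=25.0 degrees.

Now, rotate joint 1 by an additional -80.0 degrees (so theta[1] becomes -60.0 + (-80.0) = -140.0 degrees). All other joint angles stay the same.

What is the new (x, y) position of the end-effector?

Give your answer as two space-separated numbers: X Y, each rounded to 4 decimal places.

joint[0] = (0.0000, 0.0000)  (base)
link 0: phi[0] = -30 = -30 deg
  cos(-30 deg) = 0.8660, sin(-30 deg) = -0.5000
  joint[1] = (0.0000, 0.0000) + 11.7 * (0.8660, -0.5000) = (0.0000 + 10.1325, 0.0000 + -5.8500) = (10.1325, -5.8500)
link 1: phi[1] = -30 + -140 = -170 deg
  cos(-170 deg) = -0.9848, sin(-170 deg) = -0.1736
  joint[2] = (10.1325, -5.8500) + 5.9 * (-0.9848, -0.1736) = (10.1325 + -5.8104, -5.8500 + -1.0245) = (4.3221, -6.8745)
link 2: phi[2] = -30 + -140 + 10 = -160 deg
  cos(-160 deg) = -0.9397, sin(-160 deg) = -0.3420
  joint[3] = (4.3221, -6.8745) + 7.5 * (-0.9397, -0.3420) = (4.3221 + -7.0477, -6.8745 + -2.5652) = (-2.7256, -9.4397)
link 3: phi[3] = -30 + -140 + 10 + 25 = -135 deg
  cos(-135 deg) = -0.7071, sin(-135 deg) = -0.7071
  joint[4] = (-2.7256, -9.4397) + 2.2 * (-0.7071, -0.7071) = (-2.7256 + -1.5556, -9.4397 + -1.5556) = (-4.2812, -10.9953)
End effector: (-4.2812, -10.9953)

Answer: -4.2812 -10.9953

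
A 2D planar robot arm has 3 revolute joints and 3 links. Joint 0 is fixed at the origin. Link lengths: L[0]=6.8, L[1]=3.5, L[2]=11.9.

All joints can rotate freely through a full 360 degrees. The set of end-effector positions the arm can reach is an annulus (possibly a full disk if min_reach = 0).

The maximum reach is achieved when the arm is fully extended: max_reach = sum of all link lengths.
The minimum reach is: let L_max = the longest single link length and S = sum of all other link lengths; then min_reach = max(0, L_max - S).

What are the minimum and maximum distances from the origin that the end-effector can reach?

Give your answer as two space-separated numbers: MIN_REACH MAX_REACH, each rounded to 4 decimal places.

Link lengths: [6.8, 3.5, 11.9]
max_reach = 6.8 + 3.5 + 11.9 = 22.2
L_max = max([6.8, 3.5, 11.9]) = 11.9
S (sum of others) = 22.2 - 11.9 = 10.3
min_reach = max(0, 11.9 - 10.3) = max(0, 1.6) = 1.6

Answer: 1.6000 22.2000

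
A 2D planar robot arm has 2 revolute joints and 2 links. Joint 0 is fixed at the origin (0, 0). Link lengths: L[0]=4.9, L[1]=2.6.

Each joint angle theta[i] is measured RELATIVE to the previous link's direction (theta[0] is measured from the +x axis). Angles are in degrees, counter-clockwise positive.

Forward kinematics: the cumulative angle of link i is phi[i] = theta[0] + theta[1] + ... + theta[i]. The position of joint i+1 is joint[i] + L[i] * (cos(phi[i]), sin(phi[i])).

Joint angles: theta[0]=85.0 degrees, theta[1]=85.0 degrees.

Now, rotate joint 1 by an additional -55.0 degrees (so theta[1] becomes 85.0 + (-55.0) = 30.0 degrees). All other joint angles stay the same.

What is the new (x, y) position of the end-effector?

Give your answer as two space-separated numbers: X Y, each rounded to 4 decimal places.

Answer: -0.6717 7.2378

Derivation:
joint[0] = (0.0000, 0.0000)  (base)
link 0: phi[0] = 85 = 85 deg
  cos(85 deg) = 0.0872, sin(85 deg) = 0.9962
  joint[1] = (0.0000, 0.0000) + 4.9 * (0.0872, 0.9962) = (0.0000 + 0.4271, 0.0000 + 4.8814) = (0.4271, 4.8814)
link 1: phi[1] = 85 + 30 = 115 deg
  cos(115 deg) = -0.4226, sin(115 deg) = 0.9063
  joint[2] = (0.4271, 4.8814) + 2.6 * (-0.4226, 0.9063) = (0.4271 + -1.0988, 4.8814 + 2.3564) = (-0.6717, 7.2378)
End effector: (-0.6717, 7.2378)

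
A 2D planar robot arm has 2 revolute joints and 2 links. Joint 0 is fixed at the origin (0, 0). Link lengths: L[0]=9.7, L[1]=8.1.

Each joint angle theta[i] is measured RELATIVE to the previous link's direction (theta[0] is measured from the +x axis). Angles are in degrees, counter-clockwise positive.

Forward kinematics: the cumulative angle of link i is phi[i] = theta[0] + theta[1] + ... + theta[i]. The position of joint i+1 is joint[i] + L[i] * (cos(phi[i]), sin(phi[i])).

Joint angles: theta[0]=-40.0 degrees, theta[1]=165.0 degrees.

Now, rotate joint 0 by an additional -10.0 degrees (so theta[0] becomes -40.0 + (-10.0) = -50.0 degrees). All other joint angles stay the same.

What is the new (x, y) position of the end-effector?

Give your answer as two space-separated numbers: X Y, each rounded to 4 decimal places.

Answer: 2.8118 -0.0895

Derivation:
joint[0] = (0.0000, 0.0000)  (base)
link 0: phi[0] = -50 = -50 deg
  cos(-50 deg) = 0.6428, sin(-50 deg) = -0.7660
  joint[1] = (0.0000, 0.0000) + 9.7 * (0.6428, -0.7660) = (0.0000 + 6.2350, 0.0000 + -7.4306) = (6.2350, -7.4306)
link 1: phi[1] = -50 + 165 = 115 deg
  cos(115 deg) = -0.4226, sin(115 deg) = 0.9063
  joint[2] = (6.2350, -7.4306) + 8.1 * (-0.4226, 0.9063) = (6.2350 + -3.4232, -7.4306 + 7.3411) = (2.8118, -0.0895)
End effector: (2.8118, -0.0895)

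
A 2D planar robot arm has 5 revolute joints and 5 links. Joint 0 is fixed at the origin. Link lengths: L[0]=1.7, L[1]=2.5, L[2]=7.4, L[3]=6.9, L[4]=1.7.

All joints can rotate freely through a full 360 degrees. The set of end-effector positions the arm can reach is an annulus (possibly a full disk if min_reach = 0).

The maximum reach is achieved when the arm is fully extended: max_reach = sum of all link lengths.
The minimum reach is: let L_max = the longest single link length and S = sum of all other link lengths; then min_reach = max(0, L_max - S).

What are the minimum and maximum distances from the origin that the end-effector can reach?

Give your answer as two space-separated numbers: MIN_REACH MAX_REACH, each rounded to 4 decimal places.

Answer: 0.0000 20.2000

Derivation:
Link lengths: [1.7, 2.5, 7.4, 6.9, 1.7]
max_reach = 1.7 + 2.5 + 7.4 + 6.9 + 1.7 = 20.2
L_max = max([1.7, 2.5, 7.4, 6.9, 1.7]) = 7.4
S (sum of others) = 20.2 - 7.4 = 12.8
min_reach = max(0, 7.4 - 12.8) = max(0, -5.4) = 0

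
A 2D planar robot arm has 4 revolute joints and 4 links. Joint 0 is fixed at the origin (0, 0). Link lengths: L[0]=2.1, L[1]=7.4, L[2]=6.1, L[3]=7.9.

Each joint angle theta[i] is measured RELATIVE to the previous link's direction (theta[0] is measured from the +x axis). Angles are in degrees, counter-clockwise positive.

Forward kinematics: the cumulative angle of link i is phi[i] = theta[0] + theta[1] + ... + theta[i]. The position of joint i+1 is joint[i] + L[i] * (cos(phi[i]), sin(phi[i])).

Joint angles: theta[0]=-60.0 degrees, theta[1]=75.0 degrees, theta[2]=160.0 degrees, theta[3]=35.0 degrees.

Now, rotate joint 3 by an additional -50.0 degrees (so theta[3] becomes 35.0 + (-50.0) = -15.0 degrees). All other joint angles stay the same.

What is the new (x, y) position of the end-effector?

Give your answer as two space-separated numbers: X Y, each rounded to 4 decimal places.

Answer: -5.3025 3.3302

Derivation:
joint[0] = (0.0000, 0.0000)  (base)
link 0: phi[0] = -60 = -60 deg
  cos(-60 deg) = 0.5000, sin(-60 deg) = -0.8660
  joint[1] = (0.0000, 0.0000) + 2.1 * (0.5000, -0.8660) = (0.0000 + 1.0500, 0.0000 + -1.8187) = (1.0500, -1.8187)
link 1: phi[1] = -60 + 75 = 15 deg
  cos(15 deg) = 0.9659, sin(15 deg) = 0.2588
  joint[2] = (1.0500, -1.8187) + 7.4 * (0.9659, 0.2588) = (1.0500 + 7.1479, -1.8187 + 1.9153) = (8.1979, 0.0966)
link 2: phi[2] = -60 + 75 + 160 = 175 deg
  cos(175 deg) = -0.9962, sin(175 deg) = 0.0872
  joint[3] = (8.1979, 0.0966) + 6.1 * (-0.9962, 0.0872) = (8.1979 + -6.0768, 0.0966 + 0.5317) = (2.1211, 0.6283)
link 3: phi[3] = -60 + 75 + 160 + -15 = 160 deg
  cos(160 deg) = -0.9397, sin(160 deg) = 0.3420
  joint[4] = (2.1211, 0.6283) + 7.9 * (-0.9397, 0.3420) = (2.1211 + -7.4236, 0.6283 + 2.7020) = (-5.3025, 3.3302)
End effector: (-5.3025, 3.3302)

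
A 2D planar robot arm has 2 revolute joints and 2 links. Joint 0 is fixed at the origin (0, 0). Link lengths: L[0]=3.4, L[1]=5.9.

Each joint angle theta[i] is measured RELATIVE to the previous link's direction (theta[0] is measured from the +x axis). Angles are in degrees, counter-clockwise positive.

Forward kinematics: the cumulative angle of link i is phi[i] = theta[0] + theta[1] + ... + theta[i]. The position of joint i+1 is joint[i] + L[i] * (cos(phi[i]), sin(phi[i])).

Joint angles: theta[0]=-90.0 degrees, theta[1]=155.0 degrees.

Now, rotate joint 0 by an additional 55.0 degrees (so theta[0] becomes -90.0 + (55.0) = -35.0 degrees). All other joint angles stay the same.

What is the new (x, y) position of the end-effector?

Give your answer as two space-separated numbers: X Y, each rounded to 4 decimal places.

Answer: -0.1649 3.1594

Derivation:
joint[0] = (0.0000, 0.0000)  (base)
link 0: phi[0] = -35 = -35 deg
  cos(-35 deg) = 0.8192, sin(-35 deg) = -0.5736
  joint[1] = (0.0000, 0.0000) + 3.4 * (0.8192, -0.5736) = (0.0000 + 2.7851, 0.0000 + -1.9502) = (2.7851, -1.9502)
link 1: phi[1] = -35 + 155 = 120 deg
  cos(120 deg) = -0.5000, sin(120 deg) = 0.8660
  joint[2] = (2.7851, -1.9502) + 5.9 * (-0.5000, 0.8660) = (2.7851 + -2.9500, -1.9502 + 5.1095) = (-0.1649, 3.1594)
End effector: (-0.1649, 3.1594)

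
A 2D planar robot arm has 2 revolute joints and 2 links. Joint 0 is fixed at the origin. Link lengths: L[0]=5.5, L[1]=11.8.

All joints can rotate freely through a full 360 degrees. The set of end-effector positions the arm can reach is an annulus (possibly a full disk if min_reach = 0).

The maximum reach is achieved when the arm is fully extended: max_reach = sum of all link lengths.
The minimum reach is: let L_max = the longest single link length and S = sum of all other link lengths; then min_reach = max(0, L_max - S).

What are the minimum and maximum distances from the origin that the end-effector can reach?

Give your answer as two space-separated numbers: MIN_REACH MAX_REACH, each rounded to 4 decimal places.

Answer: 6.3000 17.3000

Derivation:
Link lengths: [5.5, 11.8]
max_reach = 5.5 + 11.8 = 17.3
L_max = max([5.5, 11.8]) = 11.8
S (sum of others) = 17.3 - 11.8 = 5.5
min_reach = max(0, 11.8 - 5.5) = max(0, 6.3) = 6.3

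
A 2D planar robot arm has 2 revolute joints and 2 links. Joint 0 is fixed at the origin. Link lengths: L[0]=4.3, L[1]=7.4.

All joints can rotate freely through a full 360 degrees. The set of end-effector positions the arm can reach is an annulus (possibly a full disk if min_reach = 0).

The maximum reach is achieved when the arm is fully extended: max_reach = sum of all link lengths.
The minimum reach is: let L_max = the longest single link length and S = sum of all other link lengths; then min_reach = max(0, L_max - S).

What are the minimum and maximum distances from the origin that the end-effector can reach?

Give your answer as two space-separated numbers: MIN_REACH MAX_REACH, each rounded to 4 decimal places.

Answer: 3.1000 11.7000

Derivation:
Link lengths: [4.3, 7.4]
max_reach = 4.3 + 7.4 = 11.7
L_max = max([4.3, 7.4]) = 7.4
S (sum of others) = 11.7 - 7.4 = 4.3
min_reach = max(0, 7.4 - 4.3) = max(0, 3.1) = 3.1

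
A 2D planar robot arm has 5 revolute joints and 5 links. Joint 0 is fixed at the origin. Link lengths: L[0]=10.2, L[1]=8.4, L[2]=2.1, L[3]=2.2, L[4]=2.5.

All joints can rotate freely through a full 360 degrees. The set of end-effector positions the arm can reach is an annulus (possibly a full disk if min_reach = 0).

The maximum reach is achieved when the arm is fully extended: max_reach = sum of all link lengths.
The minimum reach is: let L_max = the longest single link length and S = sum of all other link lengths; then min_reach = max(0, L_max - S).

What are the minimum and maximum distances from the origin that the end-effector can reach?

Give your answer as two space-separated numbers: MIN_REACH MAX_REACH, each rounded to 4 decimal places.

Link lengths: [10.2, 8.4, 2.1, 2.2, 2.5]
max_reach = 10.2 + 8.4 + 2.1 + 2.2 + 2.5 = 25.4
L_max = max([10.2, 8.4, 2.1, 2.2, 2.5]) = 10.2
S (sum of others) = 25.4 - 10.2 = 15.2
min_reach = max(0, 10.2 - 15.2) = max(0, -5) = 0

Answer: 0.0000 25.4000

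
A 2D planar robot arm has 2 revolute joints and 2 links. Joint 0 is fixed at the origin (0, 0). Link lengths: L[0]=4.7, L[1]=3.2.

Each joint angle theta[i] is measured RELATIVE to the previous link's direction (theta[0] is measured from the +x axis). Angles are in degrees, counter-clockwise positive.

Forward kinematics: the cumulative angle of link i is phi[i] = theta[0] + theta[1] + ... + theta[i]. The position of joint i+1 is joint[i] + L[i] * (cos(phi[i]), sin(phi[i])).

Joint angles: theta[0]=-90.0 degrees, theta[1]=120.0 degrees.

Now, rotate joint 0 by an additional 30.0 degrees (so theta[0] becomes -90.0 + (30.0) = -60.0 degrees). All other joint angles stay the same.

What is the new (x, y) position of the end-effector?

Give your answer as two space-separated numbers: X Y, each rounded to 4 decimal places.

Answer: 3.9500 -1.2990

Derivation:
joint[0] = (0.0000, 0.0000)  (base)
link 0: phi[0] = -60 = -60 deg
  cos(-60 deg) = 0.5000, sin(-60 deg) = -0.8660
  joint[1] = (0.0000, 0.0000) + 4.7 * (0.5000, -0.8660) = (0.0000 + 2.3500, 0.0000 + -4.0703) = (2.3500, -4.0703)
link 1: phi[1] = -60 + 120 = 60 deg
  cos(60 deg) = 0.5000, sin(60 deg) = 0.8660
  joint[2] = (2.3500, -4.0703) + 3.2 * (0.5000, 0.8660) = (2.3500 + 1.6000, -4.0703 + 2.7713) = (3.9500, -1.2990)
End effector: (3.9500, -1.2990)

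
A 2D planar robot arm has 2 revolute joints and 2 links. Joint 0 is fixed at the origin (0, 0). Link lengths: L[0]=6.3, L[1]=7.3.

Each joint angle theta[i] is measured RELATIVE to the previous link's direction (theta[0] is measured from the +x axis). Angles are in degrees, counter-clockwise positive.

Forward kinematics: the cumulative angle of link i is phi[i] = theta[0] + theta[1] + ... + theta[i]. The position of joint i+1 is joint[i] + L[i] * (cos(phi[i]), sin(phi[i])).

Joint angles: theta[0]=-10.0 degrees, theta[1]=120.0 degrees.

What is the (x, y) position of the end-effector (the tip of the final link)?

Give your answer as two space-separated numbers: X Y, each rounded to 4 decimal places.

joint[0] = (0.0000, 0.0000)  (base)
link 0: phi[0] = -10 = -10 deg
  cos(-10 deg) = 0.9848, sin(-10 deg) = -0.1736
  joint[1] = (0.0000, 0.0000) + 6.3 * (0.9848, -0.1736) = (0.0000 + 6.2043, 0.0000 + -1.0940) = (6.2043, -1.0940)
link 1: phi[1] = -10 + 120 = 110 deg
  cos(110 deg) = -0.3420, sin(110 deg) = 0.9397
  joint[2] = (6.2043, -1.0940) + 7.3 * (-0.3420, 0.9397) = (6.2043 + -2.4967, -1.0940 + 6.8598) = (3.7075, 5.7658)
End effector: (3.7075, 5.7658)

Answer: 3.7075 5.7658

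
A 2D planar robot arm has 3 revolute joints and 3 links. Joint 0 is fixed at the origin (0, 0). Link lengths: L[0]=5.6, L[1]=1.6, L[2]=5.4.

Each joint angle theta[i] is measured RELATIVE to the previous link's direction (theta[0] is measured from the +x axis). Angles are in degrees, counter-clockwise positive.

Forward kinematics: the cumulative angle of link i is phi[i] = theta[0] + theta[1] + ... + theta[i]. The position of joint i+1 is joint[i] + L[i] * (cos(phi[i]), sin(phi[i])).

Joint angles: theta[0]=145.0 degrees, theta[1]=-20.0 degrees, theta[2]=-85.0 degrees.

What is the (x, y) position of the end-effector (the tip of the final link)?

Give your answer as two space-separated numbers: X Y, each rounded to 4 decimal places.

joint[0] = (0.0000, 0.0000)  (base)
link 0: phi[0] = 145 = 145 deg
  cos(145 deg) = -0.8192, sin(145 deg) = 0.5736
  joint[1] = (0.0000, 0.0000) + 5.6 * (-0.8192, 0.5736) = (0.0000 + -4.5873, 0.0000 + 3.2120) = (-4.5873, 3.2120)
link 1: phi[1] = 145 + -20 = 125 deg
  cos(125 deg) = -0.5736, sin(125 deg) = 0.8192
  joint[2] = (-4.5873, 3.2120) + 1.6 * (-0.5736, 0.8192) = (-4.5873 + -0.9177, 3.2120 + 1.3106) = (-5.5050, 4.5227)
link 2: phi[2] = 145 + -20 + -85 = 40 deg
  cos(40 deg) = 0.7660, sin(40 deg) = 0.6428
  joint[3] = (-5.5050, 4.5227) + 5.4 * (0.7660, 0.6428) = (-5.5050 + 4.1366, 4.5227 + 3.4711) = (-1.3683, 7.9937)
End effector: (-1.3683, 7.9937)

Answer: -1.3683 7.9937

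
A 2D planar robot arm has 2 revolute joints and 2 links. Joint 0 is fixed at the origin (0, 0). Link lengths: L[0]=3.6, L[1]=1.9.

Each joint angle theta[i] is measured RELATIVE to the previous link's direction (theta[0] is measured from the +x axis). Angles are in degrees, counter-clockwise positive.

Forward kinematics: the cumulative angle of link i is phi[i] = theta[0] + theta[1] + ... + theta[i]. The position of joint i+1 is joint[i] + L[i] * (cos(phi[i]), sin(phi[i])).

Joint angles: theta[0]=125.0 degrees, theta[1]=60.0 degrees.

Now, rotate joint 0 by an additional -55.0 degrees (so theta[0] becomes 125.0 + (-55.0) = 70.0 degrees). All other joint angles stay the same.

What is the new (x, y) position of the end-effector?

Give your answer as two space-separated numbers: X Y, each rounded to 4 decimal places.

Answer: 0.0100 4.8384

Derivation:
joint[0] = (0.0000, 0.0000)  (base)
link 0: phi[0] = 70 = 70 deg
  cos(70 deg) = 0.3420, sin(70 deg) = 0.9397
  joint[1] = (0.0000, 0.0000) + 3.6 * (0.3420, 0.9397) = (0.0000 + 1.2313, 0.0000 + 3.3829) = (1.2313, 3.3829)
link 1: phi[1] = 70 + 60 = 130 deg
  cos(130 deg) = -0.6428, sin(130 deg) = 0.7660
  joint[2] = (1.2313, 3.3829) + 1.9 * (-0.6428, 0.7660) = (1.2313 + -1.2213, 3.3829 + 1.4555) = (0.0100, 4.8384)
End effector: (0.0100, 4.8384)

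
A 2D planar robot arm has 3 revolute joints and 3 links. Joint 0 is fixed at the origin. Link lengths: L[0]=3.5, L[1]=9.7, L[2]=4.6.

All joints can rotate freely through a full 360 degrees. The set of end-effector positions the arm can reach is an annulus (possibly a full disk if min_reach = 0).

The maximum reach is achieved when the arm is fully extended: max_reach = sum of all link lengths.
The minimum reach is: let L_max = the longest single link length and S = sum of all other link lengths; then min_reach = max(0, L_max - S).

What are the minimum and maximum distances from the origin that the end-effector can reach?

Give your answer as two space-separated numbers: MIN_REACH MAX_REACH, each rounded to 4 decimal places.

Answer: 1.6000 17.8000

Derivation:
Link lengths: [3.5, 9.7, 4.6]
max_reach = 3.5 + 9.7 + 4.6 = 17.8
L_max = max([3.5, 9.7, 4.6]) = 9.7
S (sum of others) = 17.8 - 9.7 = 8.1
min_reach = max(0, 9.7 - 8.1) = max(0, 1.6) = 1.6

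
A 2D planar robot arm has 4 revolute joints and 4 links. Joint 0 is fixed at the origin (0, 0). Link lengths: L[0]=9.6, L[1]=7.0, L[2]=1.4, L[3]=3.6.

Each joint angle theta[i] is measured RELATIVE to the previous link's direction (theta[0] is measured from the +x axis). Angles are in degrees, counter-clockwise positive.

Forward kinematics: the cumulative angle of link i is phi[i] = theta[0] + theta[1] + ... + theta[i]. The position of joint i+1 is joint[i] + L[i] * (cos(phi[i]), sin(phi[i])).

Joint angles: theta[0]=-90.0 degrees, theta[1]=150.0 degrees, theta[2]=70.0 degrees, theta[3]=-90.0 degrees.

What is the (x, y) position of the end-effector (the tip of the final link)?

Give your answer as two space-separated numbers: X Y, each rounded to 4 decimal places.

Answer: 5.3579 -0.1513

Derivation:
joint[0] = (0.0000, 0.0000)  (base)
link 0: phi[0] = -90 = -90 deg
  cos(-90 deg) = 0.0000, sin(-90 deg) = -1.0000
  joint[1] = (0.0000, 0.0000) + 9.6 * (0.0000, -1.0000) = (0.0000 + 0.0000, 0.0000 + -9.6000) = (0.0000, -9.6000)
link 1: phi[1] = -90 + 150 = 60 deg
  cos(60 deg) = 0.5000, sin(60 deg) = 0.8660
  joint[2] = (0.0000, -9.6000) + 7 * (0.5000, 0.8660) = (0.0000 + 3.5000, -9.6000 + 6.0622) = (3.5000, -3.5378)
link 2: phi[2] = -90 + 150 + 70 = 130 deg
  cos(130 deg) = -0.6428, sin(130 deg) = 0.7660
  joint[3] = (3.5000, -3.5378) + 1.4 * (-0.6428, 0.7660) = (3.5000 + -0.8999, -3.5378 + 1.0725) = (2.6001, -2.4654)
link 3: phi[3] = -90 + 150 + 70 + -90 = 40 deg
  cos(40 deg) = 0.7660, sin(40 deg) = 0.6428
  joint[4] = (2.6001, -2.4654) + 3.6 * (0.7660, 0.6428) = (2.6001 + 2.7578, -2.4654 + 2.3140) = (5.3579, -0.1513)
End effector: (5.3579, -0.1513)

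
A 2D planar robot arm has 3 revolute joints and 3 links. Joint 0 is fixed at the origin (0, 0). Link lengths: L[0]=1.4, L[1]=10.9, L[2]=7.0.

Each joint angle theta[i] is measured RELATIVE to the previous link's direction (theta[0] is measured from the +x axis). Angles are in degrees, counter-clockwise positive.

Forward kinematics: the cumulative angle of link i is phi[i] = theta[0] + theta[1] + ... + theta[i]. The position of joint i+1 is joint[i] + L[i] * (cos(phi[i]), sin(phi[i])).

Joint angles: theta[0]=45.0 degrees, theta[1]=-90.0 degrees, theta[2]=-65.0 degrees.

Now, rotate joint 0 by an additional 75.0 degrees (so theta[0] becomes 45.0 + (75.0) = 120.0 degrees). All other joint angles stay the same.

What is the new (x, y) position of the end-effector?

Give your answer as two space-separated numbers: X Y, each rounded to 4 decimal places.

joint[0] = (0.0000, 0.0000)  (base)
link 0: phi[0] = 120 = 120 deg
  cos(120 deg) = -0.5000, sin(120 deg) = 0.8660
  joint[1] = (0.0000, 0.0000) + 1.4 * (-0.5000, 0.8660) = (0.0000 + -0.7000, 0.0000 + 1.2124) = (-0.7000, 1.2124)
link 1: phi[1] = 120 + -90 = 30 deg
  cos(30 deg) = 0.8660, sin(30 deg) = 0.5000
  joint[2] = (-0.7000, 1.2124) + 10.9 * (0.8660, 0.5000) = (-0.7000 + 9.4397, 1.2124 + 5.4500) = (8.7397, 6.6624)
link 2: phi[2] = 120 + -90 + -65 = -35 deg
  cos(-35 deg) = 0.8192, sin(-35 deg) = -0.5736
  joint[3] = (8.7397, 6.6624) + 7 * (0.8192, -0.5736) = (8.7397 + 5.7341, 6.6624 + -4.0150) = (14.4737, 2.6474)
End effector: (14.4737, 2.6474)

Answer: 14.4737 2.6474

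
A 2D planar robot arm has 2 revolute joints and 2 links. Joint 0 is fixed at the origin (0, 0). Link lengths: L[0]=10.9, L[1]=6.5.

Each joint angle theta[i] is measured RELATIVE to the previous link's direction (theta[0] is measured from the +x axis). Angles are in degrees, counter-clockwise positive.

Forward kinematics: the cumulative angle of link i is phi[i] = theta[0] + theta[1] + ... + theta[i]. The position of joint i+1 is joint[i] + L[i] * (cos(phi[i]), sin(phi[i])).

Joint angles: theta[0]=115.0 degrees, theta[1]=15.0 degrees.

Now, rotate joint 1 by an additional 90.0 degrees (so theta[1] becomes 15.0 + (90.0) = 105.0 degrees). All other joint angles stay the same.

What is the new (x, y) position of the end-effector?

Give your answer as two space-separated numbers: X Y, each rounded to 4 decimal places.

joint[0] = (0.0000, 0.0000)  (base)
link 0: phi[0] = 115 = 115 deg
  cos(115 deg) = -0.4226, sin(115 deg) = 0.9063
  joint[1] = (0.0000, 0.0000) + 10.9 * (-0.4226, 0.9063) = (0.0000 + -4.6065, 0.0000 + 9.8788) = (-4.6065, 9.8788)
link 1: phi[1] = 115 + 105 = 220 deg
  cos(220 deg) = -0.7660, sin(220 deg) = -0.6428
  joint[2] = (-4.6065, 9.8788) + 6.5 * (-0.7660, -0.6428) = (-4.6065 + -4.9793, 9.8788 + -4.1781) = (-9.5858, 5.7006)
End effector: (-9.5858, 5.7006)

Answer: -9.5858 5.7006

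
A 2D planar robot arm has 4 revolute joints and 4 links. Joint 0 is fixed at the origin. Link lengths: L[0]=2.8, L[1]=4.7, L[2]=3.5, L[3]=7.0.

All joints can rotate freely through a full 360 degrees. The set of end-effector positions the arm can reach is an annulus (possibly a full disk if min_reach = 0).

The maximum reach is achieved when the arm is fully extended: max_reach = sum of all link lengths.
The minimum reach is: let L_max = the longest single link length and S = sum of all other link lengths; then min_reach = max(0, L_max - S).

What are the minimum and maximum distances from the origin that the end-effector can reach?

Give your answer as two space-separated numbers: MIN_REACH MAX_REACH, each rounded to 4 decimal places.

Link lengths: [2.8, 4.7, 3.5, 7.0]
max_reach = 2.8 + 4.7 + 3.5 + 7 = 18
L_max = max([2.8, 4.7, 3.5, 7.0]) = 7
S (sum of others) = 18 - 7 = 11
min_reach = max(0, 7 - 11) = max(0, -4) = 0

Answer: 0.0000 18.0000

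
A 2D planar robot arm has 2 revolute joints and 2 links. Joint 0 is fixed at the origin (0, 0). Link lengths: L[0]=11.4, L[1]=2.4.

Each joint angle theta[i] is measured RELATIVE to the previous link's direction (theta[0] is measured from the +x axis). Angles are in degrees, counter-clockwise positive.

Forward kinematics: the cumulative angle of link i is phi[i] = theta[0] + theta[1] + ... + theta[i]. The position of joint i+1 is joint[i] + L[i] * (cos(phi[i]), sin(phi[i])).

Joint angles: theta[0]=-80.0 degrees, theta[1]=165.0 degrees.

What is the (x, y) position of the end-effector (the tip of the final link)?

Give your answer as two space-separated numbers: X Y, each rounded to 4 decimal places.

joint[0] = (0.0000, 0.0000)  (base)
link 0: phi[0] = -80 = -80 deg
  cos(-80 deg) = 0.1736, sin(-80 deg) = -0.9848
  joint[1] = (0.0000, 0.0000) + 11.4 * (0.1736, -0.9848) = (0.0000 + 1.9796, 0.0000 + -11.2268) = (1.9796, -11.2268)
link 1: phi[1] = -80 + 165 = 85 deg
  cos(85 deg) = 0.0872, sin(85 deg) = 0.9962
  joint[2] = (1.9796, -11.2268) + 2.4 * (0.0872, 0.9962) = (1.9796 + 0.2092, -11.2268 + 2.3909) = (2.1888, -8.8359)
End effector: (2.1888, -8.8359)

Answer: 2.1888 -8.8359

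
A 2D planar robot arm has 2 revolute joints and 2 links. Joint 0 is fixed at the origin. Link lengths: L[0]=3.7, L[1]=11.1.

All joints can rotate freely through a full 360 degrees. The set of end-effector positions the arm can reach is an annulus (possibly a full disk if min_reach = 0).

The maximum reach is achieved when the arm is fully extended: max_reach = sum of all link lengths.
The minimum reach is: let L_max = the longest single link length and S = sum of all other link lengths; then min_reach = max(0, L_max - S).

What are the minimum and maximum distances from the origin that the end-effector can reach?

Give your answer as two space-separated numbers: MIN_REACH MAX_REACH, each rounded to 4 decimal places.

Answer: 7.4000 14.8000

Derivation:
Link lengths: [3.7, 11.1]
max_reach = 3.7 + 11.1 = 14.8
L_max = max([3.7, 11.1]) = 11.1
S (sum of others) = 14.8 - 11.1 = 3.7
min_reach = max(0, 11.1 - 3.7) = max(0, 7.4) = 7.4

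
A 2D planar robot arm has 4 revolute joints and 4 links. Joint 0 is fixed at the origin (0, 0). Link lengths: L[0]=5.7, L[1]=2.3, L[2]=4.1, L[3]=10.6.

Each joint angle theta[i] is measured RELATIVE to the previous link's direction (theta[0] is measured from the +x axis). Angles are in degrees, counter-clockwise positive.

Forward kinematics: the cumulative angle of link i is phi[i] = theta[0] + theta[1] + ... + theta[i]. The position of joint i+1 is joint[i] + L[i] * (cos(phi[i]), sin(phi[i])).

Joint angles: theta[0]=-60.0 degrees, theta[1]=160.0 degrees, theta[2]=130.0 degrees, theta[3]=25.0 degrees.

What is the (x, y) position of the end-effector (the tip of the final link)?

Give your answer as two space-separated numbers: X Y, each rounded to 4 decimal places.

joint[0] = (0.0000, 0.0000)  (base)
link 0: phi[0] = -60 = -60 deg
  cos(-60 deg) = 0.5000, sin(-60 deg) = -0.8660
  joint[1] = (0.0000, 0.0000) + 5.7 * (0.5000, -0.8660) = (0.0000 + 2.8500, 0.0000 + -4.9363) = (2.8500, -4.9363)
link 1: phi[1] = -60 + 160 = 100 deg
  cos(100 deg) = -0.1736, sin(100 deg) = 0.9848
  joint[2] = (2.8500, -4.9363) + 2.3 * (-0.1736, 0.9848) = (2.8500 + -0.3994, -4.9363 + 2.2651) = (2.4506, -2.6713)
link 2: phi[2] = -60 + 160 + 130 = 230 deg
  cos(230 deg) = -0.6428, sin(230 deg) = -0.7660
  joint[3] = (2.4506, -2.6713) + 4.1 * (-0.6428, -0.7660) = (2.4506 + -2.6354, -2.6713 + -3.1408) = (-0.1848, -5.8121)
link 3: phi[3] = -60 + 160 + 130 + 25 = 255 deg
  cos(255 deg) = -0.2588, sin(255 deg) = -0.9659
  joint[4] = (-0.1848, -5.8121) + 10.6 * (-0.2588, -0.9659) = (-0.1848 + -2.7435, -5.8121 + -10.2388) = (-2.9283, -16.0509)
End effector: (-2.9283, -16.0509)

Answer: -2.9283 -16.0509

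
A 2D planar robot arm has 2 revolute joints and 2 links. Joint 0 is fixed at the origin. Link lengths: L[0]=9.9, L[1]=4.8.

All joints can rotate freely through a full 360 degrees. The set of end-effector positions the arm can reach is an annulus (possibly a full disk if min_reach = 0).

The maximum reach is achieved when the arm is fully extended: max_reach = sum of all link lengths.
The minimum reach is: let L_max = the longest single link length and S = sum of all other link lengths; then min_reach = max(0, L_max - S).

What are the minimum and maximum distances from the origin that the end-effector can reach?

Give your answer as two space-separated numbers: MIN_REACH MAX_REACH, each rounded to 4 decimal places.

Link lengths: [9.9, 4.8]
max_reach = 9.9 + 4.8 = 14.7
L_max = max([9.9, 4.8]) = 9.9
S (sum of others) = 14.7 - 9.9 = 4.8
min_reach = max(0, 9.9 - 4.8) = max(0, 5.1) = 5.1

Answer: 5.1000 14.7000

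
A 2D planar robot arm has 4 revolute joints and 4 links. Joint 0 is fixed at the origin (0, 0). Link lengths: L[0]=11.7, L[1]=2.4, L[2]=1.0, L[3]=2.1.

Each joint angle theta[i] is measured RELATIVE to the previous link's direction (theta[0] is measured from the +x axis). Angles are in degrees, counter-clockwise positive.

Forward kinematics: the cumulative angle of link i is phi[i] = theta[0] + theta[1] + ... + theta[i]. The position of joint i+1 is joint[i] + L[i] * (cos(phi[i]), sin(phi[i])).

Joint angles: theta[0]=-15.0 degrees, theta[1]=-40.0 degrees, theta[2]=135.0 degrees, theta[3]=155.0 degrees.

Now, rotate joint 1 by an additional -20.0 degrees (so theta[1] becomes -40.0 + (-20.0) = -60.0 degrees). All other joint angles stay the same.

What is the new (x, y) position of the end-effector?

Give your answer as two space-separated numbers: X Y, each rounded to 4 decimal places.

joint[0] = (0.0000, 0.0000)  (base)
link 0: phi[0] = -15 = -15 deg
  cos(-15 deg) = 0.9659, sin(-15 deg) = -0.2588
  joint[1] = (0.0000, 0.0000) + 11.7 * (0.9659, -0.2588) = (0.0000 + 11.3013, 0.0000 + -3.0282) = (11.3013, -3.0282)
link 1: phi[1] = -15 + -60 = -75 deg
  cos(-75 deg) = 0.2588, sin(-75 deg) = -0.9659
  joint[2] = (11.3013, -3.0282) + 2.4 * (0.2588, -0.9659) = (11.3013 + 0.6212, -3.0282 + -2.3182) = (11.9225, -5.3464)
link 2: phi[2] = -15 + -60 + 135 = 60 deg
  cos(60 deg) = 0.5000, sin(60 deg) = 0.8660
  joint[3] = (11.9225, -5.3464) + 1 * (0.5000, 0.8660) = (11.9225 + 0.5000, -5.3464 + 0.8660) = (12.4225, -4.4804)
link 3: phi[3] = -15 + -60 + 135 + 155 = 215 deg
  cos(215 deg) = -0.8192, sin(215 deg) = -0.5736
  joint[4] = (12.4225, -4.4804) + 2.1 * (-0.8192, -0.5736) = (12.4225 + -1.7202, -4.4804 + -1.2045) = (10.7023, -5.6849)
End effector: (10.7023, -5.6849)

Answer: 10.7023 -5.6849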